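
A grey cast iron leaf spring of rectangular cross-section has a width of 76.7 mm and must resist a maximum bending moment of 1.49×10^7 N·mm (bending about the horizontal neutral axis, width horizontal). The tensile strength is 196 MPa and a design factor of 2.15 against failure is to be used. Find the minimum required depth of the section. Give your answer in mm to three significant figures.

h = 113 mm

σ_allow = 196/2.15 = 91.16 MPa.
For a rectangular section σ = 6M/(bh²), so h² = 6M/(b σ_allow) = 6×1.4900×10^7/(76.7×91.16) = 12790 mm².
h = 113.1 mm.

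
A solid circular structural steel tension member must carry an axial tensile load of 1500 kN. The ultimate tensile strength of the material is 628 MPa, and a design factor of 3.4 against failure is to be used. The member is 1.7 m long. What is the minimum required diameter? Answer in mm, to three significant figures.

d = 102 mm

Allowable stress σ_allow = 628/3.4 = 184.7 MPa.
Required area A = F/σ_allow = 1500000/184.7 = 8121 mm².
A = πd²/4 → d = √(4A/π) = 101.7 mm.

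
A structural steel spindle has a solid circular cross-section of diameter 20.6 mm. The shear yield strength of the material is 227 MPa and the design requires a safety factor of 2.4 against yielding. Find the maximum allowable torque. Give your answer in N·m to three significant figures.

T_allow = 162 N·m

τ_allow = 227/2.4 = 94.58 MPa.
For a solid shaft T_allow = τ_allow·πd³/16; πd³/16 = π×20.6³/16 = 1716 mm³.
T_allow = 94.58×1716 = 162300 N·mm = 162.3 N·m.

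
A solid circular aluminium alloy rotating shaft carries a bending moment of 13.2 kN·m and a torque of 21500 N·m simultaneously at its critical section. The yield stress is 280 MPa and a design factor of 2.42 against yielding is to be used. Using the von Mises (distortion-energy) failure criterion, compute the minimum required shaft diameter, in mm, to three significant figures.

d = 126 mm

σ_allow = σ_y/n = 280/2.42 = 115.7 MPa.
For a solid shaft σ_b = 32M/(πd³) and τ = 16T/(πd³), so the von Mises stress is σ' = (16/πd³)·√(4M²+3T²).
√(4M²+3T²) = √(4×(1.320×10^7)² + 3×(2.150×10^7)²) = 4.565×10^7 N·mm.
d³ = 16×4.565×10^7/(π×115.7) = 2.009×10^6 mm³.
d = 126.2 mm.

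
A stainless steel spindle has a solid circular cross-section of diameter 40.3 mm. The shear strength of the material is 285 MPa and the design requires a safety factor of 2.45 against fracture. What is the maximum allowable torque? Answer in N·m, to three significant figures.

T_allow = 1490 N·m

τ_allow = 285/2.45 = 116.3 MPa.
For a solid shaft T_allow = τ_allow·πd³/16; πd³/16 = π×40.3³/16 = 12850 mm³.
T_allow = 116.3×12850 = 1.495×10^6 N·mm = 1495 N·m.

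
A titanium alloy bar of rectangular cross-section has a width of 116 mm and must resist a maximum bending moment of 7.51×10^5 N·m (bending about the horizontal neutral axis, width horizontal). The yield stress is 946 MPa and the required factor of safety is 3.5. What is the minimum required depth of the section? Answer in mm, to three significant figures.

h = 379 mm

σ_allow = 946/3.5 = 270.3 MPa.
For a rectangular section σ = 6M/(bh²), so h² = 6M/(b σ_allow) = 6×7.5100×10^8/(116×270.3) = 143700 mm².
h = 379.1 mm.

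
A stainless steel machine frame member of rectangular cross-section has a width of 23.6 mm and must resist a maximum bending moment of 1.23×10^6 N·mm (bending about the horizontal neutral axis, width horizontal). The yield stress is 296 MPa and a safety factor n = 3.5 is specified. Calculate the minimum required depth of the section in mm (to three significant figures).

h = 60.8 mm

σ_allow = 296/3.5 = 84.57 MPa.
For a rectangular section σ = 6M/(bh²), so h² = 6M/(b σ_allow) = 6×1230000/(23.6×84.57) = 3698 mm².
h = 60.81 mm.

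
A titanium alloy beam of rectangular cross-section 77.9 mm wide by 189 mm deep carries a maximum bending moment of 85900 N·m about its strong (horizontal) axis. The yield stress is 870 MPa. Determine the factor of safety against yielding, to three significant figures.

n = 4.70

Section modulus S = bh²/6 = 77.9×189²/6 = 463800 mm³.
σ = M/S = 8.5900×10^7/463800 = 185.2 MPa.
n = 870/185.2 = 4.697.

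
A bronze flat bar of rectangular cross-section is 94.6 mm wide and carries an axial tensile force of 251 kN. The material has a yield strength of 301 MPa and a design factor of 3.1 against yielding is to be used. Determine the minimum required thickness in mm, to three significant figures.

t = 27.3 mm

σ_allow = 301/3.1 = 97.10 MPa.
Required area A = F/σ_allow = 251000/97.10 = 2585 mm².
t = A/w = 2585/94.6 = 27.33 mm.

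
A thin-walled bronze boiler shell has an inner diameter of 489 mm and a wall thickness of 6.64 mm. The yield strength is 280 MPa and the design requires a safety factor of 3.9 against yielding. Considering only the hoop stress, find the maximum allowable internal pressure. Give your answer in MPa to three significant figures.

σ_allow = 280/3.9 = 71.79 MPa.
σ_h = pD/(2t) → p_allow = 2σ_allow t/D = 2×71.79×6.64/489 = 1.950 MPa.

p_allow = 1.95 MPa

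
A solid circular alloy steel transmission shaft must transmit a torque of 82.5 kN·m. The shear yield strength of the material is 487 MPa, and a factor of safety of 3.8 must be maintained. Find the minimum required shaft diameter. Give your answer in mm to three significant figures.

Allowable shear stress τ_allow = 487/3.8 = 128.2 MPa.
For a solid shaft τ = 16T/(πd³), so d³ = 16T/(π τ_allow) = 16×8.2500×10^7/(π×128.2) = 3.279×10^6 mm³.
d = (3.279×10^6)^(1/3) = 148.6 mm.

d = 149 mm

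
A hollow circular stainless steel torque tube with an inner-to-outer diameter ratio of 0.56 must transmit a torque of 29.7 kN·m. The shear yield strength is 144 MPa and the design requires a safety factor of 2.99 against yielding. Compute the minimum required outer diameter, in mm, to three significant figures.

d_o = 152 mm

τ_allow = 144/2.99 = 48.16 MPa.
For a hollow shaft τ = 16T/[πd_o³(1−k⁴)] with k = 0.56, so 1−k⁴ = 0.9017.
d_o³ = 16T/[π τ_allow (1−k⁴)] = 16×2.9700×10^7/(π×48.16×0.9017) = 3.483×10^6 mm³.
d_o = 151.6 mm.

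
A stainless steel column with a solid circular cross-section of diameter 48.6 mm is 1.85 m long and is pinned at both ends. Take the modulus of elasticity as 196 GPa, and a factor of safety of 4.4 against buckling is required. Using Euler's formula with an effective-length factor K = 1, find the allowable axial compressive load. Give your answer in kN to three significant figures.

P_allow = 35.2 kN

I = πd⁴/64 = π×48.6⁴/64 = 273900 mm⁴.
Effective length L_e = KL = 1×1.85 m = 1850 mm.
Euler critical load P_cr = π²EI/L_e² = π²×196000×273900/1850² = 154800 N.
P_allow = P_cr/n = 154800/4.4 = 35180 N.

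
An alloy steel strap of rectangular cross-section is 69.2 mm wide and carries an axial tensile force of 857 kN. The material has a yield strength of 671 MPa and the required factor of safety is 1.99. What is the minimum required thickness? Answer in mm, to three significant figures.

t = 36.7 mm

σ_allow = 671/1.99 = 337.2 MPa.
Required area A = F/σ_allow = 857000/337.2 = 2542 mm².
t = A/w = 2542/69.2 = 36.73 mm.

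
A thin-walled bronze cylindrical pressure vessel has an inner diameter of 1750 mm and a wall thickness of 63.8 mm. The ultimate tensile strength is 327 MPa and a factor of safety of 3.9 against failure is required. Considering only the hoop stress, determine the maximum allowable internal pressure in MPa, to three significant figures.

p_allow = 6.11 MPa

σ_allow = 327/3.9 = 83.85 MPa.
σ_h = pD/(2t) → p_allow = 2σ_allow t/D = 2×83.85×63.8/1750 = 6.114 MPa.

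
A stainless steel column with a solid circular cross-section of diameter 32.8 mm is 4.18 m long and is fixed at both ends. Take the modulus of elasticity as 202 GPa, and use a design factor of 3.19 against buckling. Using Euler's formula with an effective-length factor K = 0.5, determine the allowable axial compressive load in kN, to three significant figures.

P_allow = 8.13 kN

I = πd⁴/64 = π×32.8⁴/64 = 56820 mm⁴.
Effective length L_e = KL = 0.5×4.18 m = 2090 mm.
Euler critical load P_cr = π²EI/L_e² = π²×202000×56820/2090² = 25930 N.
P_allow = P_cr/n = 25930/3.19 = 8129 N.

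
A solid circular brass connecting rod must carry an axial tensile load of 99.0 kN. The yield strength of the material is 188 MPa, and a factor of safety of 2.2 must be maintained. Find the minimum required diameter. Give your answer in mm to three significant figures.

Allowable stress σ_allow = 188/2.2 = 85.45 MPa.
Required area A = F/σ_allow = 99000/85.45 = 1159 mm².
A = πd²/4 → d = √(4A/π) = 38.41 mm.

d = 38.4 mm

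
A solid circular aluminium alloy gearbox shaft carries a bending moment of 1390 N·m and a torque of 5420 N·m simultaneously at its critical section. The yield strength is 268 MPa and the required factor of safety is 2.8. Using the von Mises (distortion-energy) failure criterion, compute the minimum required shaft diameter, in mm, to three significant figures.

σ_allow = σ_y/n = 268/2.8 = 95.71 MPa.
For a solid shaft σ_b = 32M/(πd³) and τ = 16T/(πd³), so the von Mises stress is σ' = (16/πd³)·√(4M²+3T²).
√(4M²+3T²) = √(4×(1.390×10^6)² + 3×(5.420×10^6)²) = 9.791×10^6 N·mm.
d³ = 16×9.791×10^6/(π×95.71) = 521000 mm³.
d = 80.46 mm.

d = 80.5 mm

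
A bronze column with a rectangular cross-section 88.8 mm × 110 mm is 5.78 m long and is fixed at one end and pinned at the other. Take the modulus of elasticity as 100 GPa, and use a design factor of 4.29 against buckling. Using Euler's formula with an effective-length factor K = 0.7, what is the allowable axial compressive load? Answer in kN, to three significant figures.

P_allow = 90.2 kN

Buckling occurs about the weak axis: I_min = h·b³/12 = 110×88.8³/12 = 6.419×10^6 mm⁴ (b = 88.8 mm is the smaller dimension).
Effective length L_e = KL = 0.7×5.78 m = 4046 mm.
Euler critical load P_cr = π²EI/L_e² = π²×100000×6.419×10^6/4046² = 387000 N.
P_allow = P_cr/n = 387000/4.29 = 90210 N.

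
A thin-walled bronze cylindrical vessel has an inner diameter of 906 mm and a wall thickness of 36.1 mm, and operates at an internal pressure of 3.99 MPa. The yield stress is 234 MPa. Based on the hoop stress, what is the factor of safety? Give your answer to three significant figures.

σ_h = pD/(2t) = 3.99×906/(2×36.1) = 50.07 MPa.
n = 234/50.07 = 4.674.

n = 4.67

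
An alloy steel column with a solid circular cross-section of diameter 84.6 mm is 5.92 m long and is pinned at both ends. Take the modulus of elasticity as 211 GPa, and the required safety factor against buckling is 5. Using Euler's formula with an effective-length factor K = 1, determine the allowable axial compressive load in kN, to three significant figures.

I = πd⁴/64 = π×84.6⁴/64 = 2.514×10^6 mm⁴.
Effective length L_e = KL = 1×5.92 m = 5920 mm.
Euler critical load P_cr = π²EI/L_e² = π²×211000×2.514×10^6/5920² = 149400 N.
P_allow = P_cr/n = 149400/5 = 29880 N.

P_allow = 29.9 kN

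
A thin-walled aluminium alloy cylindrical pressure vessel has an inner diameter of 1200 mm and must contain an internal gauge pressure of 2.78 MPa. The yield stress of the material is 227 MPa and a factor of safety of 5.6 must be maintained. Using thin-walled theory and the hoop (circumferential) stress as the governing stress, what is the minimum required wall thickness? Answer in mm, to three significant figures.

σ_allow = 227/5.6 = 40.54 MPa.
Hoop stress σ_h = pD/(2t), so t = pD/(2σ_allow) = 2.78×1200/(2×40.54) = 41.15 mm.

t = 41.1 mm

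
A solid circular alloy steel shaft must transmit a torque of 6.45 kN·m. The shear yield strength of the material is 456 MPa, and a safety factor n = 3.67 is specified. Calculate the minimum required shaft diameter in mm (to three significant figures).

d = 64.2 mm

Allowable shear stress τ_allow = 456/3.67 = 124.3 MPa.
For a solid shaft τ = 16T/(πd³), so d³ = 16T/(π τ_allow) = 16×6450000/(π×124.3) = 264400 mm³.
d = (264400)^(1/3) = 64.18 mm.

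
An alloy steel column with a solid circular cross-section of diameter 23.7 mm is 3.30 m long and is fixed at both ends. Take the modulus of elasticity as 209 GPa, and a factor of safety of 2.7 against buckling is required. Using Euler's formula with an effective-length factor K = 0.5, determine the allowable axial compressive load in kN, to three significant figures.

I = πd⁴/64 = π×23.7⁴/64 = 15490 mm⁴.
Effective length L_e = KL = 0.5×3.30 m = 1650 mm.
Euler critical load P_cr = π²EI/L_e² = π²×209000×15490/1650² = 11730 N.
P_allow = P_cr/n = 11730/2.7 = 4346 N.

P_allow = 4.35 kN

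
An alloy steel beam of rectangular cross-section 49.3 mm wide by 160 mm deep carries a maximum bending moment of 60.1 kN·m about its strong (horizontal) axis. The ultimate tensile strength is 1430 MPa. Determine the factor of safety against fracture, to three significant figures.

Section modulus S = bh²/6 = 49.3×160²/6 = 210300 mm³.
σ = M/S = 6.0100×10^7/210300 = 285.7 MPa.
n = 1430/285.7 = 5.005.

n = 5.00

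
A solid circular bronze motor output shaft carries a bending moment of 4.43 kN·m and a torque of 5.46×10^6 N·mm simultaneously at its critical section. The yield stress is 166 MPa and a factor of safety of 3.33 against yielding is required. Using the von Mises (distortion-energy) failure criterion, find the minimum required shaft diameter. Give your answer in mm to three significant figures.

d = 110 mm

σ_allow = σ_y/n = 166/3.33 = 49.85 MPa.
For a solid shaft σ_b = 32M/(πd³) and τ = 16T/(πd³), so the von Mises stress is σ' = (16/πd³)·√(4M²+3T²).
√(4M²+3T²) = √(4×(4.430×10^6)² + 3×(5.460×10^6)²) = 1.296×10^7 N·mm.
d³ = 16×1.296×10^7/(π×49.85) = 1.324×10^6 mm³.
d = 109.8 mm.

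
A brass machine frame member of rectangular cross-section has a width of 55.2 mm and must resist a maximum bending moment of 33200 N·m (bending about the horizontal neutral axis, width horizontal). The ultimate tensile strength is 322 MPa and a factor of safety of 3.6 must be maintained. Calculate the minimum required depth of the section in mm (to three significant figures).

σ_allow = 322/3.6 = 89.44 MPa.
For a rectangular section σ = 6M/(bh²), so h² = 6M/(b σ_allow) = 6×3.3200×10^7/(55.2×89.44) = 40350 mm².
h = 200.9 mm.

h = 201 mm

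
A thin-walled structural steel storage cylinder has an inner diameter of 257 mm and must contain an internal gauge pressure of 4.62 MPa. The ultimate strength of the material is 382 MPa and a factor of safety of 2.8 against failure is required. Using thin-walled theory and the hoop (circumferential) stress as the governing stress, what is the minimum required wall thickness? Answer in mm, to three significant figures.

σ_allow = 382/2.8 = 136.4 MPa.
Hoop stress σ_h = pD/(2t), so t = pD/(2σ_allow) = 4.62×257/(2×136.4) = 4.352 mm.

t = 4.35 mm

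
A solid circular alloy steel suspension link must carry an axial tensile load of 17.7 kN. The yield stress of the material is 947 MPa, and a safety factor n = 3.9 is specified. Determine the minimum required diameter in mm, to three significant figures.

Allowable stress σ_allow = 947/3.9 = 242.8 MPa.
Required area A = F/σ_allow = 17700/242.8 = 72.89 mm².
A = πd²/4 → d = √(4A/π) = 9.634 mm.

d = 9.63 mm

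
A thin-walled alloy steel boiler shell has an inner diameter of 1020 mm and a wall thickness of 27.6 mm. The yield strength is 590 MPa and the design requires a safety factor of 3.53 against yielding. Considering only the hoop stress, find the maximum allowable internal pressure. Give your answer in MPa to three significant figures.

σ_allow = 590/3.53 = 167.1 MPa.
σ_h = pD/(2t) → p_allow = 2σ_allow t/D = 2×167.1×27.6/1020 = 9.045 MPa.

p_allow = 9.05 MPa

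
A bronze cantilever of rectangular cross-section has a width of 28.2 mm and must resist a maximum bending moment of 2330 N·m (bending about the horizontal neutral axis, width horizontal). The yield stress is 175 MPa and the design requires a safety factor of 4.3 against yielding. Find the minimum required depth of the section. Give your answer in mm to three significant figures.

h = 110 mm

σ_allow = 175/4.3 = 40.70 MPa.
For a rectangular section σ = 6M/(bh²), so h² = 6M/(b σ_allow) = 6×2330000/(28.2×40.70) = 12180 mm².
h = 110.4 mm.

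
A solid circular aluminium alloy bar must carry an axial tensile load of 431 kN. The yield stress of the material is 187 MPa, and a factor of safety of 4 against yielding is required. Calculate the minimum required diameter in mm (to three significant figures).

d = 108 mm

Allowable stress σ_allow = 187/4 = 46.75 MPa.
Required area A = F/σ_allow = 431000/46.75 = 9219 mm².
A = πd²/4 → d = √(4A/π) = 108.3 mm.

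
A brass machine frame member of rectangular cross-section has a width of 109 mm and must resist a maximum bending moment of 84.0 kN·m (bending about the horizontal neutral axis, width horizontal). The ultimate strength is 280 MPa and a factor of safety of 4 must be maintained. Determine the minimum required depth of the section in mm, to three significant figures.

h = 257 mm

σ_allow = 280/4 = 70.00 MPa.
For a rectangular section σ = 6M/(bh²), so h² = 6M/(b σ_allow) = 6×8.4000×10^7/(109×70.00) = 66060 mm².
h = 257.0 mm.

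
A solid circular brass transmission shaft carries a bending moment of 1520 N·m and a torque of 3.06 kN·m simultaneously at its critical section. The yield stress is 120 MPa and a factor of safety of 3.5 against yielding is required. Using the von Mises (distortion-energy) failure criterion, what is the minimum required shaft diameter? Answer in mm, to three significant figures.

d = 96.8 mm

σ_allow = σ_y/n = 120/3.5 = 34.29 MPa.
For a solid shaft σ_b = 32M/(πd³) and τ = 16T/(πd³), so the von Mises stress is σ' = (16/πd³)·√(4M²+3T²).
√(4M²+3T²) = √(4×(1.520×10^6)² + 3×(3.060×10^6)²) = 6.110×10^6 N·mm.
d³ = 16×6.110×10^6/(π×34.29) = 907600 mm³.
d = 96.82 mm.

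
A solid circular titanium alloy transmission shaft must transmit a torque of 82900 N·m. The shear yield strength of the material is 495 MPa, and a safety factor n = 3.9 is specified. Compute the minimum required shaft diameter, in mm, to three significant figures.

Allowable shear stress τ_allow = 495/3.9 = 126.9 MPa.
For a solid shaft τ = 16T/(πd³), so d³ = 16T/(π τ_allow) = 16×8.2900×10^7/(π×126.9) = 3.326×10^6 mm³.
d = (3.326×10^6)^(1/3) = 149.3 mm.

d = 149 mm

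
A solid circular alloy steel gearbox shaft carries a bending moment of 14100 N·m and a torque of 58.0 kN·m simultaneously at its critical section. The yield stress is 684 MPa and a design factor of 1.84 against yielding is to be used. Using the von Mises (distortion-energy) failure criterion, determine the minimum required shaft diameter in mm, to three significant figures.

σ_allow = σ_y/n = 684/1.84 = 371.7 MPa.
For a solid shaft σ_b = 32M/(πd³) and τ = 16T/(πd³), so the von Mises stress is σ' = (16/πd³)·√(4M²+3T²).
√(4M²+3T²) = √(4×(1.410×10^7)² + 3×(5.800×10^7)²) = 1.043×10^8 N·mm.
d³ = 16×1.043×10^8/(π×371.7) = 1.430×10^6 mm³.
d = 112.6 mm.

d = 113 mm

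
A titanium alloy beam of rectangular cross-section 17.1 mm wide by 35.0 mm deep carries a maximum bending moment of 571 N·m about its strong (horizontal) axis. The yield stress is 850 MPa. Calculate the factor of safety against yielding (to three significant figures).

Section modulus S = bh²/6 = 17.1×35.0²/6 = 3491 mm³.
σ = M/S = 571000/3491 = 163.6 MPa.
n = 850/163.6 = 5.197.

n = 5.20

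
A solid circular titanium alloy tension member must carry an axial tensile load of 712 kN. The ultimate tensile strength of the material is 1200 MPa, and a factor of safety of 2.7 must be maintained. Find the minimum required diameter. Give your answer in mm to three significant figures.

Allowable stress σ_allow = 1200/2.7 = 444.4 MPa.
Required area A = F/σ_allow = 712000/444.4 = 1602 mm².
A = πd²/4 → d = √(4A/π) = 45.16 mm.

d = 45.2 mm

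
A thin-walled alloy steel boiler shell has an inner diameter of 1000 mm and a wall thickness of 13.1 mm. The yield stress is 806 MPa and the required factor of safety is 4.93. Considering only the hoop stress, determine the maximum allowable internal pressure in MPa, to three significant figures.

p_allow = 4.28 MPa

σ_allow = 806/4.93 = 163.5 MPa.
σ_h = pD/(2t) → p_allow = 2σ_allow t/D = 2×163.5×13.1/1000 = 4.283 MPa.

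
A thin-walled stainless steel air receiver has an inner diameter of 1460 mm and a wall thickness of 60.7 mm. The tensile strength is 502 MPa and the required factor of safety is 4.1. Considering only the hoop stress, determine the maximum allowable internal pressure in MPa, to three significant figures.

σ_allow = 502/4.1 = 122.4 MPa.
σ_h = pD/(2t) → p_allow = 2σ_allow t/D = 2×122.4×60.7/1460 = 10.18 MPa.

p_allow = 10.2 MPa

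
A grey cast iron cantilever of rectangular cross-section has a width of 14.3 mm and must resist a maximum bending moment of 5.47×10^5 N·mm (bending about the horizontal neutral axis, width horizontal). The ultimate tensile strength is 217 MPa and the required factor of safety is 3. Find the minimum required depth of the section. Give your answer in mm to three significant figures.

h = 56.3 mm

σ_allow = 217/3 = 72.33 MPa.
For a rectangular section σ = 6M/(bh²), so h² = 6M/(b σ_allow) = 6×547000/(14.3×72.33) = 3173 mm².
h = 56.33 mm.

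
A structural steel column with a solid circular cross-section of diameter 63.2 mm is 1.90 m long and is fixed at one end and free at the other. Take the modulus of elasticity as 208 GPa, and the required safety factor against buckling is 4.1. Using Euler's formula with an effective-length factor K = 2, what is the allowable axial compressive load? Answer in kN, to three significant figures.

I = πd⁴/64 = π×63.2⁴/64 = 783100 mm⁴.
Effective length L_e = KL = 2×1.90 m = 3800 mm.
Euler critical load P_cr = π²EI/L_e² = π²×208000×783100/3800² = 111300 N.
P_allow = P_cr/n = 111300/4.1 = 27160 N.

P_allow = 27.2 kN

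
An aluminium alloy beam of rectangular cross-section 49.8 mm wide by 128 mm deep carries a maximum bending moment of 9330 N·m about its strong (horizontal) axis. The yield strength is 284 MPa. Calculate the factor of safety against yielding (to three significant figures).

n = 4.14

Section modulus S = bh²/6 = 49.8×128²/6 = 136000 mm³.
σ = M/S = 9330000/136000 = 68.61 MPa.
n = 284/68.61 = 4.139.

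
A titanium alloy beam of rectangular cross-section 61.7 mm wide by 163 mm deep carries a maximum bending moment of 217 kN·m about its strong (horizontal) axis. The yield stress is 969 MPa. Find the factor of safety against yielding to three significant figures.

Section modulus S = bh²/6 = 61.7×163²/6 = 273200 mm³.
σ = M/S = 2.1700×10^8/273200 = 794.2 MPa.
n = 969/794.2 = 1.220.

n = 1.22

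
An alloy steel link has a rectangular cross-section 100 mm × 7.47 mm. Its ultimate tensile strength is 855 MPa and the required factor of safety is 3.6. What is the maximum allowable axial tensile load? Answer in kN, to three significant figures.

F_allow = 177 kN

σ_allow = 855/3.6 = 237.5 MPa.
A = 100×7.47 = 747.0 mm².
F_allow = σ_allow × A = 237.5×747.0 = 177400 N.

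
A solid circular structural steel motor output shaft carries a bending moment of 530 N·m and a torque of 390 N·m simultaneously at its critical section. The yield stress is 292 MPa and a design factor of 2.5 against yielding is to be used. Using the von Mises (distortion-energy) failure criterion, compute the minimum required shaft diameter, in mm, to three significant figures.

d = 38.0 mm

σ_allow = σ_y/n = 292/2.5 = 116.8 MPa.
For a solid shaft σ_b = 32M/(πd³) and τ = 16T/(πd³), so the von Mises stress is σ' = (16/πd³)·√(4M²+3T²).
√(4M²+3T²) = √(4×(530000)² + 3×(390000)²) = 1.257×10^6 N·mm.
d³ = 16×1.257×10^6/(π×116.8) = 54810 mm³.
d = 37.99 mm.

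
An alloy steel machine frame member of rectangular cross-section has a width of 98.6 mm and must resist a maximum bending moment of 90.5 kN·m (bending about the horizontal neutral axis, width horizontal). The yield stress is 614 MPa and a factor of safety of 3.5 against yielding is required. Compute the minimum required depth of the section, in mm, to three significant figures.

h = 177 mm

σ_allow = 614/3.5 = 175.4 MPa.
For a rectangular section σ = 6M/(bh²), so h² = 6M/(b σ_allow) = 6×9.0500×10^7/(98.6×175.4) = 31390 mm².
h = 177.2 mm.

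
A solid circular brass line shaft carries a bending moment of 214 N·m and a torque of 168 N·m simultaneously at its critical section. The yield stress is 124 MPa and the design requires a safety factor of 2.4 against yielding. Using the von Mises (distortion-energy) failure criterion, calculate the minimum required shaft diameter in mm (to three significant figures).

d = 37.1 mm

σ_allow = σ_y/n = 124/2.4 = 51.67 MPa.
For a solid shaft σ_b = 32M/(πd³) and τ = 16T/(πd³), so the von Mises stress is σ' = (16/πd³)·√(4M²+3T²).
√(4M²+3T²) = √(4×(214000)² + 3×(168000)²) = 517500 N·mm.
d³ = 16×517500/(π×51.67) = 51020 mm³.
d = 37.09 mm.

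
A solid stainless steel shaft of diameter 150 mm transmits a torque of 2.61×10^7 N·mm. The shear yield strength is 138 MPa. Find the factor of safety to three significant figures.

τ = 16T/(πd³) = 16×2.6100×10^7/(π×150³) = 39.39 MPa.
n = τ_limit/τ = 138/39.39 = 3.504.

n = 3.50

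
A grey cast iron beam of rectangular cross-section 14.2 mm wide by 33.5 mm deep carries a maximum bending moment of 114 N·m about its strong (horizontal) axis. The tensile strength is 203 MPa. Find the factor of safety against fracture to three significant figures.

n = 4.73

Section modulus S = bh²/6 = 14.2×33.5²/6 = 2656 mm³.
σ = M/S = 114000/2656 = 42.92 MPa.
n = 203/42.92 = 4.730.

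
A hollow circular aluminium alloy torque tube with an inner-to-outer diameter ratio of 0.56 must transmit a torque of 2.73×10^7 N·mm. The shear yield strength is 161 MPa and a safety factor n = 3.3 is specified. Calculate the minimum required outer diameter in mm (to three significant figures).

τ_allow = 161/3.3 = 48.79 MPa.
For a hollow shaft τ = 16T/[πd_o³(1−k⁴)] with k = 0.56, so 1−k⁴ = 0.9017.
d_o³ = 16T/[π τ_allow (1−k⁴)] = 16×2.7300×10^7/(π×48.79×0.9017) = 3.161×10^6 mm³.
d_o = 146.8 mm.

d_o = 147 mm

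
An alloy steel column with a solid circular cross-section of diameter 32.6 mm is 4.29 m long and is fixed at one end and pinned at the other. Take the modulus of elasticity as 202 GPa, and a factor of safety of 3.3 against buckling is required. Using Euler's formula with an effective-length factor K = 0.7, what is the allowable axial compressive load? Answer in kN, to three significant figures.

P_allow = 3.71 kN

I = πd⁴/64 = π×32.6⁴/64 = 55440 mm⁴.
Effective length L_e = KL = 0.7×4.29 m = 3003 mm.
Euler critical load P_cr = π²EI/L_e² = π²×202000×55440/3003² = 12260 N.
P_allow = P_cr/n = 12260/3.3 = 3714 N.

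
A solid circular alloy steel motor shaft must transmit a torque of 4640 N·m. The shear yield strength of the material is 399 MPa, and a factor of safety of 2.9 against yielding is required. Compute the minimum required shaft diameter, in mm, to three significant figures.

d = 55.6 mm

Allowable shear stress τ_allow = 399/2.9 = 137.6 MPa.
For a solid shaft τ = 16T/(πd³), so d³ = 16T/(π τ_allow) = 16×4640000/(π×137.6) = 171800 mm³.
d = (171800)^(1/3) = 55.59 mm.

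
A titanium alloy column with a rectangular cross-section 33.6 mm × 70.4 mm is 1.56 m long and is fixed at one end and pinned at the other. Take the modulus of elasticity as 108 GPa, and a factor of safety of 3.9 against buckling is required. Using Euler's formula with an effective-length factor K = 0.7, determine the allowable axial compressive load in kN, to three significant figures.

P_allow = 51.0 kN

Buckling occurs about the weak axis: I_min = h·b³/12 = 70.4×33.6³/12 = 222500 mm⁴ (b = 33.6 mm is the smaller dimension).
Effective length L_e = KL = 0.7×1.56 m = 1092 mm.
Euler critical load P_cr = π²EI/L_e² = π²×108000×222500/1092² = 198900 N.
P_allow = P_cr/n = 198900/3.9 = 51010 N.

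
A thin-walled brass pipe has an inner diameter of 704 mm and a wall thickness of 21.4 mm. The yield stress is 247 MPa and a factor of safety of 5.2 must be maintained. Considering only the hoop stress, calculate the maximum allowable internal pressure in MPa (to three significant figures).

p_allow = 2.89 MPa

σ_allow = 247/5.2 = 47.50 MPa.
σ_h = pD/(2t) → p_allow = 2σ_allow t/D = 2×47.50×21.4/704 = 2.888 MPa.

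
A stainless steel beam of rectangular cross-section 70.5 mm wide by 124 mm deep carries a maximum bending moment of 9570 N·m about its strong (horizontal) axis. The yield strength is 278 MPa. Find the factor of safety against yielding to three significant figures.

n = 5.25

Section modulus S = bh²/6 = 70.5×124²/6 = 180700 mm³.
σ = M/S = 9570000/180700 = 52.97 MPa.
n = 278/52.97 = 5.248.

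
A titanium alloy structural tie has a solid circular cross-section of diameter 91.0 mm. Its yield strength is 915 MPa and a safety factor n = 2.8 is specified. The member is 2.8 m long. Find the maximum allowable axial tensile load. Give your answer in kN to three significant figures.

F_allow = 2130 kN

σ_allow = 915/2.8 = 326.8 MPa.
A = πd²/4 = π×91.0²/4 = 6504 mm².
F_allow = σ_allow × A = 326.8×6504 = 2.125×10^6 N.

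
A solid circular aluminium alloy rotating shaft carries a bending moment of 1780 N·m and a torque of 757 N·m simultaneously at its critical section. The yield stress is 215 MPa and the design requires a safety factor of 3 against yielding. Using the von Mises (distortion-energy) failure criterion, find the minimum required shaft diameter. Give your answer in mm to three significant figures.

σ_allow = σ_y/n = 215/3 = 71.67 MPa.
For a solid shaft σ_b = 32M/(πd³) and τ = 16T/(πd³), so the von Mises stress is σ' = (16/πd³)·√(4M²+3T²).
√(4M²+3T²) = √(4×(1.780×10^6)² + 3×(757000)²) = 3.794×10^6 N·mm.
d³ = 16×3.794×10^6/(π×71.67) = 269600 mm³.
d = 64.60 mm.

d = 64.6 mm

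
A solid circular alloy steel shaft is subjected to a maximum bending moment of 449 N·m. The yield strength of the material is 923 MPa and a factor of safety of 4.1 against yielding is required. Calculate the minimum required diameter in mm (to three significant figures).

d = 27.3 mm

σ_allow = 923/4.1 = 225.1 MPa.
For a solid circular section σ = 32M/(πd³), so d³ = 32M/(π σ_allow) = 32×449000/(π×225.1) = 20320 mm³.
d = 27.29 mm.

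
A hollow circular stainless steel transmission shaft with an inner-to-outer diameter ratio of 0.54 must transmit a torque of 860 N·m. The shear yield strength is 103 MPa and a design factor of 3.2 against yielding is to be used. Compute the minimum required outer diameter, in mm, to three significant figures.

d_o = 53.0 mm

τ_allow = 103/3.2 = 32.19 MPa.
For a hollow shaft τ = 16T/[πd_o³(1−k⁴)] with k = 0.54, so 1−k⁴ = 0.9150.
d_o³ = 16T/[π τ_allow (1−k⁴)] = 16×860000/(π×32.19×0.9150) = 148700 mm³.
d_o = 52.98 mm.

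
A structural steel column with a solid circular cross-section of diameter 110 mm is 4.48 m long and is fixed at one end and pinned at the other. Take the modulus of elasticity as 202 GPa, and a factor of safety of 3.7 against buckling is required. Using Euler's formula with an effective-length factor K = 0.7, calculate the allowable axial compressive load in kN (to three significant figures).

I = πd⁴/64 = π×110⁴/64 = 7.187×10^6 mm⁴.
Effective length L_e = KL = 0.7×4.48 m = 3136 mm.
Euler critical load P_cr = π²EI/L_e² = π²×202000×7.187×10^6/3136² = 1.457×10^6 N.
P_allow = P_cr/n = 1.457×10^6/3.7 = 393800 N.

P_allow = 394 kN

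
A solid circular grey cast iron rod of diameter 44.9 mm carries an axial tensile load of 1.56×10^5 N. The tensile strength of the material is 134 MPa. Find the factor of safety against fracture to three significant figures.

A = πd²/4 = 1583 mm².
σ = F/A = 156000/1583 = 98.52 MPa.
n = 134/98.52 = 1.360.

n = 1.36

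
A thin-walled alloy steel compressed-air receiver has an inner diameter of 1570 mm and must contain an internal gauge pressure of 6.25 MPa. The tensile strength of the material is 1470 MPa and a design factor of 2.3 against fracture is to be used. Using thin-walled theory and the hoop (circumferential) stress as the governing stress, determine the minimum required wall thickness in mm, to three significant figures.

σ_allow = 1470/2.3 = 639.1 MPa.
Hoop stress σ_h = pD/(2t), so t = pD/(2σ_allow) = 6.25×1570/(2×639.1) = 7.676 mm.

t = 7.68 mm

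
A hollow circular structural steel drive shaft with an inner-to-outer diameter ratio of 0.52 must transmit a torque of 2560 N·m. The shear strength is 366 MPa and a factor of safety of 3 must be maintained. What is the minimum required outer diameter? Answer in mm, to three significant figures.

d_o = 48.7 mm

τ_allow = 366/3 = 122.0 MPa.
For a hollow shaft τ = 16T/[πd_o³(1−k⁴)] with k = 0.52, so 1−k⁴ = 0.9269.
d_o³ = 16T/[π τ_allow (1−k⁴)] = 16×2560000/(π×122.0×0.9269) = 115300 mm³.
d_o = 48.67 mm.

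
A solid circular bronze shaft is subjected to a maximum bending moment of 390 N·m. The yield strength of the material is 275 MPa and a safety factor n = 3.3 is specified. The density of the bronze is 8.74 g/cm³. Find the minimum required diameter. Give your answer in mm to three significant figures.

d = 36.3 mm

σ_allow = 275/3.3 = 83.33 MPa.
For a solid circular section σ = 32M/(πd³), so d³ = 32M/(π σ_allow) = 32×390000/(π×83.33) = 47670 mm³.
d = 36.26 mm.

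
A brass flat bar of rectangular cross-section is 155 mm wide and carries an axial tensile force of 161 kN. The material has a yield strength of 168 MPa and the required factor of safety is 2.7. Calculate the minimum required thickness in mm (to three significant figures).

σ_allow = 168/2.7 = 62.22 MPa.
Required area A = F/σ_allow = 161000/62.22 = 2588 mm².
t = A/w = 2588/155 = 16.69 mm.

t = 16.7 mm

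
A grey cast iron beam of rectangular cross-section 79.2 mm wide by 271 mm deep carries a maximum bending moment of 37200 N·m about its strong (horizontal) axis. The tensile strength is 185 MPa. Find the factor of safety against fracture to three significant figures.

Section modulus S = bh²/6 = 79.2×271²/6 = 969400 mm³.
σ = M/S = 3.7200×10^7/969400 = 38.37 MPa.
n = 185/38.37 = 4.821.

n = 4.82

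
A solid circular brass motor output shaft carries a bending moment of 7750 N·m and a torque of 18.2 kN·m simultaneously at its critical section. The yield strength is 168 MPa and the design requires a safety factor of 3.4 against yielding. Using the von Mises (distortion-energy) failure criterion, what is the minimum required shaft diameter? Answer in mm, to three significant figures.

σ_allow = σ_y/n = 168/3.4 = 49.41 MPa.
For a solid shaft σ_b = 32M/(πd³) and τ = 16T/(πd³), so the von Mises stress is σ' = (16/πd³)·√(4M²+3T²).
√(4M²+3T²) = √(4×(7.750×10^6)² + 3×(1.820×10^7)²) = 3.513×10^7 N·mm.
d³ = 16×3.513×10^7/(π×49.41) = 3.621×10^6 mm³.
d = 153.6 mm.

d = 154 mm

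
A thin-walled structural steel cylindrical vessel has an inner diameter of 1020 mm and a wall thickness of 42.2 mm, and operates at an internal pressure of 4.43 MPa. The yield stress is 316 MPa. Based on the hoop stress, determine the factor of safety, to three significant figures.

σ_h = pD/(2t) = 4.43×1020/(2×42.2) = 53.54 MPa.
n = 316/53.54 = 5.902.

n = 5.90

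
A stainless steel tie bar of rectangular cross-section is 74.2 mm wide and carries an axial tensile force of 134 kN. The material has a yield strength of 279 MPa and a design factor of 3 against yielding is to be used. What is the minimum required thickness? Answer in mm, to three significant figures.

t = 19.4 mm

σ_allow = 279/3 = 93.00 MPa.
Required area A = F/σ_allow = 134000/93.00 = 1441 mm².
t = A/w = 1441/74.2 = 19.42 mm.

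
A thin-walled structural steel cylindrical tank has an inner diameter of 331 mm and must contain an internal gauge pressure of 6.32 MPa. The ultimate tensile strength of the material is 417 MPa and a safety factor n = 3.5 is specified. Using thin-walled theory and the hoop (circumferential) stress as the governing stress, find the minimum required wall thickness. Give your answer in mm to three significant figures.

σ_allow = 417/3.5 = 119.1 MPa.
Hoop stress σ_h = pD/(2t), so t = pD/(2σ_allow) = 6.32×331/(2×119.1) = 8.779 mm.

t = 8.78 mm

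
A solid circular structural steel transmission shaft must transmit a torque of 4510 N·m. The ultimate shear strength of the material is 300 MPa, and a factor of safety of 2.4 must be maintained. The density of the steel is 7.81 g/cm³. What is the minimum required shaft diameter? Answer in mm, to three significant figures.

Allowable shear stress τ_allow = 300/2.4 = 125.0 MPa.
For a solid shaft τ = 16T/(πd³), so d³ = 16T/(π τ_allow) = 16×4510000/(π×125.0) = 183800 mm³.
d = (183800)^(1/3) = 56.85 mm.

d = 56.9 mm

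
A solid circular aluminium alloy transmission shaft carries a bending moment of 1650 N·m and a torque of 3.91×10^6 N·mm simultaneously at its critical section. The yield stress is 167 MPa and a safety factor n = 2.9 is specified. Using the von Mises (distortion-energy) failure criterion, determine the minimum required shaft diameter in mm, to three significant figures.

σ_allow = σ_y/n = 167/2.9 = 57.59 MPa.
For a solid shaft σ_b = 32M/(πd³) and τ = 16T/(πd³), so the von Mises stress is σ' = (16/πd³)·√(4M²+3T²).
√(4M²+3T²) = √(4×(1.650×10^6)² + 3×(3.910×10^6)²) = 7.534×10^6 N·mm.
d³ = 16×7.534×10^6/(π×57.59) = 666300 mm³.
d = 87.34 mm.

d = 87.3 mm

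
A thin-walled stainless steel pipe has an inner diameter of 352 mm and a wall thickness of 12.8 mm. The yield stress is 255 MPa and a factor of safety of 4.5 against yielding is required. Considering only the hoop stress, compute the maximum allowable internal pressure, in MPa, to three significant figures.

p_allow = 4.12 MPa

σ_allow = 255/4.5 = 56.67 MPa.
σ_h = pD/(2t) → p_allow = 2σ_allow t/D = 2×56.67×12.8/352 = 4.121 MPa.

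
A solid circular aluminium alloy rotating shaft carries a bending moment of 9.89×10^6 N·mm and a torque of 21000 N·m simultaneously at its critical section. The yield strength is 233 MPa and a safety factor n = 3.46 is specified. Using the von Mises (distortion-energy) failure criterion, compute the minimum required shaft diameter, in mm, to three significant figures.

σ_allow = σ_y/n = 233/3.46 = 67.34 MPa.
For a solid shaft σ_b = 32M/(πd³) and τ = 16T/(πd³), so the von Mises stress is σ' = (16/πd³)·√(4M²+3T²).
√(4M²+3T²) = √(4×(9.890×10^6)² + 3×(2.100×10^7)²) = 4.140×10^7 N·mm.
d³ = 16×4.140×10^7/(π×67.34) = 3.131×10^6 mm³.
d = 146.3 mm.

d = 146 mm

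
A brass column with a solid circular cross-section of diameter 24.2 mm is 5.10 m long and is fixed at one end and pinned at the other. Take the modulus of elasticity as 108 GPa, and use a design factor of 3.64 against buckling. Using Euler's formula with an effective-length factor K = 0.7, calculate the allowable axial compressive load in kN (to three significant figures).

I = πd⁴/64 = π×24.2⁴/64 = 16840 mm⁴.
Effective length L_e = KL = 0.7×5.10 m = 3570 mm.
Euler critical load P_cr = π²EI/L_e² = π²×108000×16840/3570² = 1408 N.
P_allow = P_cr/n = 1408/3.64 = 386.8 N.

P_allow = 0.387 kN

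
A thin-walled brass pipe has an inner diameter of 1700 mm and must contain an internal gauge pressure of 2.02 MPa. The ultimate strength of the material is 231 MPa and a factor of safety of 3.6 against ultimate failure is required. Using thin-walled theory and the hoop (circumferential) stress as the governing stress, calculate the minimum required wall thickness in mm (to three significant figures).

t = 26.8 mm

σ_allow = 231/3.6 = 64.17 MPa.
Hoop stress σ_h = pD/(2t), so t = pD/(2σ_allow) = 2.02×1700/(2×64.17) = 26.76 mm.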